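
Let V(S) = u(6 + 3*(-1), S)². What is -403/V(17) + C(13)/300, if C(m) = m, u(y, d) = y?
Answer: -40261/900 ≈ -44.734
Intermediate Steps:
V(S) = 9 (V(S) = (6 + 3*(-1))² = (6 - 3)² = 3² = 9)
-403/V(17) + C(13)/300 = -403/9 + 13/300 = -40261/900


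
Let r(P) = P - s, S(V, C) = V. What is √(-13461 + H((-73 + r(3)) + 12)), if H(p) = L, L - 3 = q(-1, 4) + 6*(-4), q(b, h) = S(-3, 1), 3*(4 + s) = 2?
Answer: I*√13485 ≈ 116.12*I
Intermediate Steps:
s = -10/3 (s = -4 + (⅓)*2 = -4 + ⅔ = -10/3 ≈ -3.3333)
q(b, h) = -3
L = -24 (L = 3 + (-3 + 6*(-4)) = 3 + (-3 - 24) = 3 - 27 = -24)
r(P) = 10/3 + P (r(P) = P - 1*(-10/3) = P + 10/3 = 10/3 + P)
H(p) = -24
√(-13461 + H((-73 + r(3)) + 12)) = √(-13461 - 24) = √(-13485) = I*√13485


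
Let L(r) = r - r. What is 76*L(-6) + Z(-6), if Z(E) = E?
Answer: -6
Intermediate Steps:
L(r) = 0
76*L(-6) + Z(-6) = 76*0 - 6 = 0 - 6 = -6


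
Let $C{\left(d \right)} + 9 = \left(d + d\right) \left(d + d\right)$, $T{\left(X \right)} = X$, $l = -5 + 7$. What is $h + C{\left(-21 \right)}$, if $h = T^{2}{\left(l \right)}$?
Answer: $1759$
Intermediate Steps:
$l = 2$
$C{\left(d \right)} = -9 + 4 d^{2}$ ($C{\left(d \right)} = -9 + \left(d + d\right) \left(d + d\right) = -9 + 2 d 2 d = -9 + 4 d^{2}$)
$h = 4$ ($h = 2^{2} = 4$)
$h + C{\left(-21 \right)} = 4 - \left(9 - 4 \left(-21\right)^{2}\right) = 4 + \left(-9 + 4 \cdot 441\right) = 4 + \left(-9 + 1764\right) = 4 + 1755 = 1759$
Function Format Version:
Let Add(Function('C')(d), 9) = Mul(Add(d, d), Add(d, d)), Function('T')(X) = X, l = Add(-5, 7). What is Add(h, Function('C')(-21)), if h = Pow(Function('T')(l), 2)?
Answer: 1759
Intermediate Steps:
l = 2
Function('C')(d) = Add(-9, Mul(4, Pow(d, 2))) (Function('C')(d) = Add(-9, Mul(Add(d, d), Add(d, d))) = Add(-9, Mul(Mul(2, d), Mul(2, d))) = Add(-9, Mul(4, Pow(d, 2))))
h = 4 (h = Pow(2, 2) = 4)
Add(h, Function('C')(-21)) = Add(4, Add(-9, Mul(4, Pow(-21, 2)))) = Add(4, Add(-9, Mul(4, 441))) = Add(4, Add(-9, 1764)) = Add(4, 1755) = 1759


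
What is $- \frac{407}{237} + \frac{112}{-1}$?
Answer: $- \frac{26951}{237} \approx -113.72$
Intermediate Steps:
$- \frac{407}{237} + \frac{112}{-1} = \left(-407\right) \frac{1}{237} + 112 \left(-1\right) = - \frac{407}{237} - 112 = - \frac{26951}{237}$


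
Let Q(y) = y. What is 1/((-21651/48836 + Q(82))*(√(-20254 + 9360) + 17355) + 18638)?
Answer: 3420153672762428/4904857247244317617823 - 194508953236*I*√10894/4904857247244317617823 ≈ 6.973e-7 - 4.1391e-9*I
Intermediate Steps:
1/((-21651/48836 + Q(82))*(√(-20254 + 9360) + 17355) + 18638) = 1/((-21651/48836 + 82)*(√(-20254 + 9360) + 17355) + 18638) = 1/((-21651*1/48836 + 82)*(√(-10894) + 17355) + 18638) = 1/((-21651/48836 + 82)*(I*√10894 + 17355) + 18638) = 1/(3982901*(17355 + I*√10894)/48836 + 18638) = 1/((69123246855/48836 + 3982901*I*√10894/48836) + 18638) = 1/(70033452223/48836 + 3982901*I*√10894/48836)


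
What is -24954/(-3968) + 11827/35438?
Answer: 232812347/35154496 ≈ 6.6226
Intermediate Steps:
-24954/(-3968) + 11827/35438 = -24954*(-1/3968) + 11827*(1/35438) = 12477/1984 + 11827/35438 = 232812347/35154496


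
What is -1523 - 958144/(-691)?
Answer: -94249/691 ≈ -136.40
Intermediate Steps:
-1523 - 958144/(-691) = -1523 - 958144*(-1)/691 = -1523 - 704*(-1361/691) = -1523 + 958144/691 = -94249/691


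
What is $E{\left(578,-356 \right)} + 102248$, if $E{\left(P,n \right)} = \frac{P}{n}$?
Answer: $\frac{18199855}{178} \approx 1.0225 \cdot 10^{5}$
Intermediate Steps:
$E{\left(578,-356 \right)} + 102248 = \frac{578}{-356} + 102248 = 578 \left(- \frac{1}{356}\right) + 102248 = - \frac{289}{178} + 102248 = \frac{18199855}{178}$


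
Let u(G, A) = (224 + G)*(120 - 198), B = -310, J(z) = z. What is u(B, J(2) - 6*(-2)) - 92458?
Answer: -85750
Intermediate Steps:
u(G, A) = -17472 - 78*G (u(G, A) = (224 + G)*(-78) = -17472 - 78*G)
u(B, J(2) - 6*(-2)) - 92458 = (-17472 - 78*(-310)) - 92458 = (-17472 + 24180) - 92458 = 6708 - 92458 = -85750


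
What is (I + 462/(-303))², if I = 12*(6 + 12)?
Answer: 469242244/10201 ≈ 46000.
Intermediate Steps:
I = 216 (I = 12*18 = 216)
(I + 462/(-303))² = (216 + 462/(-303))² = (216 + 462*(-1/303))² = (216 - 154/101)² = (21662/101)² = 469242244/10201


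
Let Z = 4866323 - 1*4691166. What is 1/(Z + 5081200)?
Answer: 1/5256357 ≈ 1.9025e-7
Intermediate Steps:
Z = 175157 (Z = 4866323 - 4691166 = 175157)
1/(Z + 5081200) = 1/(175157 + 5081200) = 1/5256357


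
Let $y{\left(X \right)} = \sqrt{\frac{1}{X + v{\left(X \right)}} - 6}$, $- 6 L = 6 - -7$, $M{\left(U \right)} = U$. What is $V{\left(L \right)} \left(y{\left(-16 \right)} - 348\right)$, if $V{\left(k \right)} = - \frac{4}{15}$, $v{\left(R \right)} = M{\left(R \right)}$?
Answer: $\frac{464}{5} - \frac{i \sqrt{386}}{30} \approx 92.8 - 0.6549 i$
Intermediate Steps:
$v{\left(R \right)} = R$
$L = - \frac{13}{6}$ ($L = - \frac{6 - -7}{6} = - \frac{6 + 7}{6} = \left(- \frac{1}{6}\right) 13 = - \frac{13}{6} \approx -2.1667$)
$V{\left(k \right)} = - \frac{4}{15}$ ($V{\left(k \right)} = \left(-4\right) \frac{1}{15} = - \frac{4}{15}$)
$y{\left(X \right)} = \sqrt{-6 + \frac{1}{2 X}}$ ($y{\left(X \right)} = \sqrt{\frac{1}{X + X} - 6} = \sqrt{\frac{1}{2 X} - 6} = \sqrt{-6 + \frac{1}{2 X}}$)
$V{\left(L \right)} \left(y{\left(-16 \right)} - 348\right) = - \frac{4 \left(\frac{\sqrt{-24 + \frac{2}{-16}}}{2} - 348\right)}{15} = - \frac{4 \left(\frac{\sqrt{-24 + 2 \left(- \frac{1}{16}\right)}}{2} - 348\right)}{15} = - \frac{4 \left(\frac{\sqrt{-24 - \frac{1}{8}}}{2} - 348\right)}{15} = - \frac{4 \left(\frac{\sqrt{- \frac{193}{8}}}{2} - 348\right)}{15} = - \frac{4 \left(\frac{\frac{1}{4} i \sqrt{386}}{2} - 348\right)}{15} = - \frac{4 \left(\frac{i \sqrt{386}}{8} - 348\right)}{15} = - \frac{4 \left(-348 + \frac{i \sqrt{386}}{8}\right)}{15} = \frac{464}{5} - \frac{i \sqrt{386}}{30}$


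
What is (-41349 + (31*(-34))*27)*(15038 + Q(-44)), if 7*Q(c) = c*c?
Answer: -7483450014/7 ≈ -1.0691e+9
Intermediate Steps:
Q(c) = c²/7 (Q(c) = (c*c)/7 = c²/7)
(-41349 + (31*(-34))*27)*(15038 + Q(-44)) = (-41349 + (31*(-34))*27)*(15038 + (⅐)*(-44)²) = (-41349 - 1054*27)*(15038 + (⅐)*1936) = (-41349 - 28458)*(15038 + 1936/7) = -69807*107202/7 = -7483450014/7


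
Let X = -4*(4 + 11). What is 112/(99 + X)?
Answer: 112/39 ≈ 2.8718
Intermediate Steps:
X = -60 (X = -4*15 = -60)
112/(99 + X) = 112/(99 - 60) = 112/39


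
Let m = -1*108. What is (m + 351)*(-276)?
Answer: -67068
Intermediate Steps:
m = -108
(m + 351)*(-276) = (-108 + 351)*(-276) = 243*(-276) = -67068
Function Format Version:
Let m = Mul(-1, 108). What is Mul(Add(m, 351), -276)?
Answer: -67068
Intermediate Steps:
m = -108
Mul(Add(m, 351), -276) = Mul(Add(-108, 351), -276) = Mul(243, -276) = -67068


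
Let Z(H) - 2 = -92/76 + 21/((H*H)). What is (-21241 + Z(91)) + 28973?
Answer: 173809966/22477 ≈ 7732.8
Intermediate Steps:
Z(H) = 15/19 + 21/H² (Z(H) = 2 + (-92/76 + 21/((H*H))) = 2 + (-92*1/76 + 21/(H²)) = 2 + (-23/19 + 21/H²) = 15/19 + 21/H²)
(-21241 + Z(91)) + 28973 = (-21241 + (15/19 + 21/91²)) + 28973 = (-21241 + (15/19 + 21*(1/8281))) + 28973 = (-21241 + (15/19 + 3/1183)) + 28973 = (-21241 + 17802/22477) + 28973 = -477416155/22477 + 28973 = 173809966/22477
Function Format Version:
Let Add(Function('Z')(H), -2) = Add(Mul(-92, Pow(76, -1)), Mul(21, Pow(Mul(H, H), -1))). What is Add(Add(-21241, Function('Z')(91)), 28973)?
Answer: Rational(173809966, 22477) ≈ 7732.8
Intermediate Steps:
Function('Z')(H) = Add(Rational(15, 19), Mul(21, Pow(H, -2))) (Function('Z')(H) = Add(2, Add(Mul(-92, Pow(76, -1)), Mul(21, Pow(Mul(H, H), -1)))) = Add(2, Add(Mul(-92, Rational(1, 76)), Mul(21, Pow(Pow(H, 2), -1)))) = Add(2, Add(Rational(-23, 19), Mul(21, Pow(H, -2)))) = Add(Rational(15, 19), Mul(21, Pow(H, -2))))
Add(Add(-21241, Function('Z')(91)), 28973) = Add(Add(-21241, Add(Rational(15, 19), Mul(21, Pow(91, -2)))), 28973) = Add(Add(-21241, Add(Rational(15, 19), Mul(21, Rational(1, 8281)))), 28973) = Add(Add(-21241, Add(Rational(15, 19), Rational(3, 1183))), 28973) = Add(Add(-21241, Rational(17802, 22477)), 28973) = Add(Rational(-477416155, 22477), 28973) = Rational(173809966, 22477)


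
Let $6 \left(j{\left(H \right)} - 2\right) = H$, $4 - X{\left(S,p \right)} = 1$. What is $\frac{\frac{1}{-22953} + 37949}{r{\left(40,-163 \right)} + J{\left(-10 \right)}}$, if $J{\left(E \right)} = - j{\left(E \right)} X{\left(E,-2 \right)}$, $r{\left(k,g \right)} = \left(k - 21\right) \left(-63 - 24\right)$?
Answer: $- \frac{435521698}{18982131} \approx -22.944$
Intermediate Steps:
$X{\left(S,p \right)} = 3$ ($X{\left(S,p \right)} = 4 - 1 = 3$)
$j{\left(H \right)} = 2 + \frac{H}{6}$
$r{\left(k,g \right)} = 1827 - 87 k$ ($r{\left(k,g \right)} = \left(-21 + k\right) \left(-87\right) = 1827 - 87 k$)
$J{\left(E \right)} = -6 - \frac{E}{2}$ ($J{\left(E \right)} = - (2 + \frac{E}{6}) 3 = \left(-2 - \frac{E}{6}\right) 3 = -6 - \frac{E}{2}$)
$\frac{\frac{1}{-22953} + 37949}{r{\left(40,-163 \right)} + J{\left(-10 \right)}} = \frac{\frac{1}{-22953} + 37949}{\left(1827 - 3480\right) - 1} = \frac{- \frac{1}{22953} + 37949}{\left(1827 - 3480\right) + \left(-6 + 5\right)} = \frac{871043396}{22953 \left(-1653 - 1\right)} = \frac{871043396}{22953 \left(-1654\right)} = \frac{871043396}{22953} \left(- \frac{1}{1654}\right) = - \frac{435521698}{18982131}$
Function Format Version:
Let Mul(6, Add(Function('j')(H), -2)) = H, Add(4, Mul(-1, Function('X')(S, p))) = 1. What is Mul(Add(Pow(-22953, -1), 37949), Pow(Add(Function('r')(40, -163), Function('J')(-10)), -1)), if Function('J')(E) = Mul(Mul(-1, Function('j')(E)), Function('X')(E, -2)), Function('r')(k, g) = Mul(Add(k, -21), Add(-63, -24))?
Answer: Rational(-435521698, 18982131) ≈ -22.944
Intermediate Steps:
Function('X')(S, p) = 3 (Function('X')(S, p) = Add(4, Mul(-1, 1)) = Add(4, -1) = 3)
Function('j')(H) = Add(2, Mul(Rational(1, 6), H))
Function('r')(k, g) = Add(1827, Mul(-87, k)) (Function('r')(k, g) = Mul(Add(-21, k), -87) = Add(1827, Mul(-87, k)))
Function('J')(E) = Add(-6, Mul(Rational(-1, 2), E)) (Function('J')(E) = Mul(Mul(-1, Add(2, Mul(Rational(1, 6), E))), 3) = Mul(Add(-2, Mul(Rational(-1, 6), E)), 3) = Add(-6, Mul(Rational(-1, 2), E)))
Mul(Add(Pow(-22953, -1), 37949), Pow(Add(Function('r')(40, -163), Function('J')(-10)), -1)) = Mul(Add(Pow(-22953, -1), 37949), Pow(Add(Add(1827, Mul(-87, 40)), Add(-6, Mul(Rational(-1, 2), -10))), -1)) = Mul(Add(Rational(-1, 22953), 37949), Pow(Add(Add(1827, -3480), Add(-6, 5)), -1)) = Mul(Rational(871043396, 22953), Pow(Add(-1653, -1), -1)) = Mul(Rational(871043396, 22953), Pow(-1654, -1)) = Mul(Rational(871043396, 22953), Rational(-1, 1654)) = Rational(-435521698, 18982131)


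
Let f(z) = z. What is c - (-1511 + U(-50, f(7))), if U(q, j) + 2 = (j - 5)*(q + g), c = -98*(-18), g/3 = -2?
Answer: 3389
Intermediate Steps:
g = -6 (g = 3*(-2) = -6)
c = 1764
U(q, j) = -2 + (-6 + q)*(-5 + j) (U(q, j) = -2 + (j - 5)*(q - 6) = -2 + (-5 + j)*(-6 + q) = -2 + (-6 + q)*(-5 + j))
c - (-1511 + U(-50, f(7))) = 1764 - (-1511 + (28 - 6*7 - 5*(-50) + 7*(-50))) = 1764 - (-1511 + (28 - 42 + 250 - 350)) = 1764 - (-1511 - 114) = 1764 - 1*(-1625) = 1764 + 1625 = 3389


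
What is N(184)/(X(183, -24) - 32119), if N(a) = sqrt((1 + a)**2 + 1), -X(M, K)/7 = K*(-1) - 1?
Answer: -sqrt(34226)/32280 ≈ -0.0057312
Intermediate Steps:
X(M, K) = 7 + 7*K (X(M, K) = -7*(K*(-1) - 1) = -7*(-K - 1) = -7*(-1 - K) = 7 + 7*K)
N(a) = sqrt(1 + (1 + a)**2)
N(184)/(X(183, -24) - 32119) = sqrt(1 + (1 + 184)**2)/((7 + 7*(-24)) - 32119) = sqrt(1 + 185**2)/((7 - 168) - 32119) = sqrt(1 + 34225)/(-161 - 32119) = sqrt(34226)/(-32280) = sqrt(34226)*(-1/32280) = -sqrt(34226)/32280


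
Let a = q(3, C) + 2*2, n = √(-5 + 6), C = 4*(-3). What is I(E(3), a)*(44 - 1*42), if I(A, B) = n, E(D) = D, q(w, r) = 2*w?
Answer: 2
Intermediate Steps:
C = -12
n = 1 (n = √1 = 1)
a = 10 (a = 2*3 + 2*2 = 6 + 4 = 10)
I(A, B) = 1
I(E(3), a)*(44 - 1*42) = 1*(44 - 1*42) = 1*(44 - 42) = 1*2 = 2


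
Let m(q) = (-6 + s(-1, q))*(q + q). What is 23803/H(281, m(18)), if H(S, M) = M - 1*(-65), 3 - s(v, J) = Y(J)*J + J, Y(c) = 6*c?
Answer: -23803/70675 ≈ -0.33680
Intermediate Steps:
s(v, J) = 3 - J - 6*J² (s(v, J) = 3 - ((6*J)*J + J) = 3 - (6*J² + J) = 3 - (J + 6*J²) = 3 + (-J - 6*J²) = 3 - J - 6*J²)
m(q) = 2*q*(-3 - q - 6*q²) (m(q) = (-6 + (3 - q - 6*q²))*(q + q) = (-3 - q - 6*q²)*(2*q) = 2*q*(-3 - q - 6*q²))
H(S, M) = 65 + M (H(S, M) = M + 65 = 65 + M)
23803/H(281, m(18)) = 23803/(65 - 2*18*(3 + 18 + 6*18²)) = 23803/(65 - 2*18*(3 + 18 + 6*324)) = 23803/(65 - 2*18*(3 + 18 + 1944)) = 23803/(65 - 2*18*1965) = 23803/(65 - 70740) = 23803/(-70675) = 23803*(-1/70675) = -23803/70675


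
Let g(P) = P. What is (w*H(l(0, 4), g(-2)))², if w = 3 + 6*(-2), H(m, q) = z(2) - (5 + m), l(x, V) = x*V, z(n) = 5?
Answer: 0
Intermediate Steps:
l(x, V) = V*x
H(m, q) = -m (H(m, q) = 5 - (5 + m) = 5 + (-5 - m) = -m)
w = -9 (w = 3 - 12 = -9)
(w*H(l(0, 4), g(-2)))² = (-(-9)*4*0)² = (-(-9)*0)² = (-9*0)² = 0² = 0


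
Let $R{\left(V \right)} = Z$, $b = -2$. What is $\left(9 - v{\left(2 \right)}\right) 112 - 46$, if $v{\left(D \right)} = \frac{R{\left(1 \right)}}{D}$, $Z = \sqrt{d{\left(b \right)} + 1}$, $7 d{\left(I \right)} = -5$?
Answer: $962 - 8 \sqrt{14} \approx 932.07$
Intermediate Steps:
$d{\left(I \right)} = - \frac{5}{7}$ ($d{\left(I \right)} = \frac{1}{7} \left(-5\right) = - \frac{5}{7}$)
$Z = \frac{\sqrt{14}}{7}$ ($Z = \sqrt{- \frac{5}{7} + 1} = \sqrt{\frac{2}{7}} = \frac{\sqrt{14}}{7} \approx 0.53452$)
$R{\left(V \right)} = \frac{\sqrt{14}}{7}$
$v{\left(D \right)} = \frac{\sqrt{14}}{7 D}$ ($v{\left(D \right)} = \frac{\frac{1}{7} \sqrt{14}}{D} = \frac{\sqrt{14}}{7 D}$)
$\left(9 - v{\left(2 \right)}\right) 112 - 46 = \left(9 - \frac{\sqrt{14}}{7 \cdot 2}\right) 112 - 46 = \left(9 - \frac{1}{7} \sqrt{14} \cdot \frac{1}{2}\right) 112 - 46 = \left(9 - \frac{\sqrt{14}}{14}\right) 112 - 46 = \left(1008 - 8 \sqrt{14}\right) - 46 = 962 - 8 \sqrt{14}$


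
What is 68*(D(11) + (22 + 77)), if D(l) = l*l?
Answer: 14960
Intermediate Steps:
D(l) = l²
68*(D(11) + (22 + 77)) = 68*(11² + (22 + 77)) = 68*(121 + 99) = 68*220 = 14960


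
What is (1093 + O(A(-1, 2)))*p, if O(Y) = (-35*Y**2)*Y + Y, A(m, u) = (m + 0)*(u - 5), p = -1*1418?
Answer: -214118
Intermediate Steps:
p = -1418
A(m, u) = m*(-5 + u)
O(Y) = Y - 35*Y**3 (O(Y) = -35*Y**3 + Y = Y - 35*Y**3)
(1093 + O(A(-1, 2)))*p = (1093 + (-(-5 + 2) - 35*(-(-5 + 2)**3)))*(-1418) = (1093 + (-1*(-3) - 35*(-1*(-3))**3))*(-1418) = (1093 + (3 - 35*3**3))*(-1418) = (1093 + (3 - 35*27))*(-1418) = (1093 + (3 - 945))*(-1418) = (1093 - 942)*(-1418) = 151*(-1418) = -214118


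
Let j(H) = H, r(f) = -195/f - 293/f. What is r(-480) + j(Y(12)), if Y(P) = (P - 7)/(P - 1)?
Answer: 971/660 ≈ 1.4712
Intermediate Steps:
Y(P) = (-7 + P)/(-1 + P)
r(f) = -488/f
r(-480) + j(Y(12)) = -488/(-480) + (-7 + 12)/(-1 + 12) = -488*(-1/480) + 5/11 = 61/60 + (1/11)*5 = 61/60 + 5/11 = 971/660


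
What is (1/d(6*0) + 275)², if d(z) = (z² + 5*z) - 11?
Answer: 9144576/121 ≈ 75575.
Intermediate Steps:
d(z) = -11 + z² + 5*z
(1/d(6*0) + 275)² = (1/(-11 + (6*0)² + 5*(6*0)) + 275)² = (1/(-11 + 0² + 5*0) + 275)² = (1/(-11 + 0 + 0) + 275)² = (1/(-11) + 275)² = (-1/11 + 275)² = (3024/11)² = 9144576/121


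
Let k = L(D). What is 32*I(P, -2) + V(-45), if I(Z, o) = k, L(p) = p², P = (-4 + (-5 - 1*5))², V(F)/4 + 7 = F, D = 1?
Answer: -176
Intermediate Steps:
V(F) = -28 + 4*F
P = 196 (P = (-4 + (-5 - 5))² = (-4 - 10)² = (-14)² = 196)
k = 1 (k = 1² = 1)
I(Z, o) = 1
32*I(P, -2) + V(-45) = 32*1 + (-28 + 4*(-45)) = 32 + (-28 - 180) = 32 - 208 = -176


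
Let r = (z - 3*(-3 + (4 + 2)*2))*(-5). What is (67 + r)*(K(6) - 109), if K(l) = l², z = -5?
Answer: -16571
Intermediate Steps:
r = 160 (r = (-5 - 3*(-3 + (4 + 2)*2))*(-5) = (-5 - 3*(-3 + 6*2))*(-5) = (-5 - 3*(-3 + 12))*(-5) = (-5 - 3*9)*(-5) = (-5 - 27)*(-5) = -32*(-5) = 160)
(67 + r)*(K(6) - 109) = (67 + 160)*(6² - 109) = 227*(36 - 109) = 227*(-73) = -16571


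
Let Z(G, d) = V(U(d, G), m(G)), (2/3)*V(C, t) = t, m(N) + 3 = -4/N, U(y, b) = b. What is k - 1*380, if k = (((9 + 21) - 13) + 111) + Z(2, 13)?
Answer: -519/2 ≈ -259.50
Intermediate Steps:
m(N) = -3 - 4/N
V(C, t) = 3*t/2
Z(G, d) = -9/2 - 6/G (Z(G, d) = 3*(-3 - 4/G)/2 = -9/2 - 6/G)
k = 241/2 (k = (((9 + 21) - 13) + 111) + (-9/2 - 6/2) = ((30 - 13) + 111) + (-9/2 - 6*½) = (17 + 111) + (-9/2 - 3) = 128 - 15/2 = 241/2 ≈ 120.50)
k - 1*380 = 241/2 - 1*380 = 241/2 - 380 = -519/2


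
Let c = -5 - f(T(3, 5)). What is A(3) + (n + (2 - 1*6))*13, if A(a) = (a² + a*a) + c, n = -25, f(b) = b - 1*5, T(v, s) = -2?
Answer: -357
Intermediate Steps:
f(b) = -5 + b (f(b) = b - 5 = -5 + b)
c = 2 (c = -5 - (-5 - 2) = -5 - 1*(-7) = -5 + 7 = 2)
A(a) = 2 + 2*a² (A(a) = (a² + a*a) + 2 = (a² + a²) + 2 = 2*a² + 2 = 2 + 2*a²)
A(3) + (n + (2 - 1*6))*13 = (2 + 2*3²) + (-25 + (2 - 1*6))*13 = (2 + 2*9) + (-25 + (2 - 6))*13 = (2 + 18) + (-25 - 4)*13 = 20 - 29*13 = 20 - 377 = -357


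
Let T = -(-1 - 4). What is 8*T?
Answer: 40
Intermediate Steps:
T = 5 (T = -1*(-5) = 5)
8*T = 8*5 = 40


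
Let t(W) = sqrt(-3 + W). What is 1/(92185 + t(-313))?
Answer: 92185/8498074541 - 2*I*sqrt(79)/8498074541 ≈ 1.0848e-5 - 2.0918e-9*I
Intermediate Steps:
1/(92185 + t(-313)) = 1/(92185 + sqrt(-3 - 313)) = 1/(92185 + sqrt(-316)) = 1/(92185 + 2*I*sqrt(79))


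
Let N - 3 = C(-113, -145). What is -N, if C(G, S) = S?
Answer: 142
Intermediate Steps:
N = -142 (N = 3 - 145 = -142)
-N = -1*(-142) = 142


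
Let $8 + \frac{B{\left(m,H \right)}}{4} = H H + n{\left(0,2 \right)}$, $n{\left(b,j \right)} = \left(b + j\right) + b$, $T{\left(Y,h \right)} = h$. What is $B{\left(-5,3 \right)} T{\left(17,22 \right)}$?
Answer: $264$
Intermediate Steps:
$n{\left(b,j \right)} = j + 2 b$
$B{\left(m,H \right)} = -24 + 4 H^{2}$ ($B{\left(m,H \right)} = -32 + 4 \left(H H + \left(2 + 2 \cdot 0\right)\right) = -32 + 4 \left(H^{2} + \left(2 + 0\right)\right) = -32 + 4 \left(H^{2} + 2\right) = -32 + 4 \left(2 + H^{2}\right) = -32 + \left(8 + 4 H^{2}\right) = -24 + 4 H^{2}$)
$B{\left(-5,3 \right)} T{\left(17,22 \right)} = \left(-24 + 4 \cdot 3^{2}\right) 22 = \left(-24 + 4 \cdot 9\right) 22 = \left(-24 + 36\right) 22 = 12 \cdot 22 = 264$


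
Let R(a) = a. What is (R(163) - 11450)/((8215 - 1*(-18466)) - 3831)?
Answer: -11287/22850 ≈ -0.49396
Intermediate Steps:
(R(163) - 11450)/((8215 - 1*(-18466)) - 3831) = (163 - 11450)/((8215 - 1*(-18466)) - 3831) = -11287/((8215 + 18466) - 3831) = -11287/(26681 - 3831) = -11287/22850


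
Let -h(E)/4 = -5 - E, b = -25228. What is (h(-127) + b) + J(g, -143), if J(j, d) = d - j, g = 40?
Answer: -25899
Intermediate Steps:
h(E) = 20 + 4*E (h(E) = -4*(-5 - E) = 20 + 4*E)
(h(-127) + b) + J(g, -143) = ((20 + 4*(-127)) - 25228) + (-143 - 1*40) = ((20 - 508) - 25228) + (-143 - 40) = (-488 - 25228) - 183 = -25716 - 183 = -25899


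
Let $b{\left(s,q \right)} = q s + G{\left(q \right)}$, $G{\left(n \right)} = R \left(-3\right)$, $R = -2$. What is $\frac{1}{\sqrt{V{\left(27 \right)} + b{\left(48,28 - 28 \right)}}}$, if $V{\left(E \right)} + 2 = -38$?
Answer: $- \frac{i \sqrt{34}}{34} \approx - 0.1715 i$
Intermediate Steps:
$V{\left(E \right)} = -40$ ($V{\left(E \right)} = -2 - 38 = -40$)
$G{\left(n \right)} = 6$ ($G{\left(n \right)} = \left(-2\right) \left(-3\right) = 6$)
$b{\left(s,q \right)} = 6 + q s$ ($b{\left(s,q \right)} = q s + 6 = 6 + q s$)
$\frac{1}{\sqrt{V{\left(27 \right)} + b{\left(48,28 - 28 \right)}}} = \frac{1}{\sqrt{-40 + \left(6 + \left(28 - 28\right) 48\right)}} = \frac{1}{\sqrt{-40 + \left(6 + 0 \cdot 48\right)}} = \frac{1}{\sqrt{-40 + \left(6 + 0\right)}} = \frac{1}{\sqrt{-40 + 6}} = \frac{1}{\sqrt{-34}} = \frac{1}{i \sqrt{34}} = - \frac{i \sqrt{34}}{34}$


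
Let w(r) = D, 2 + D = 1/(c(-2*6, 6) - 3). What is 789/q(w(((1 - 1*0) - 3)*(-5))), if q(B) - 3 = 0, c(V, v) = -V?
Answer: 263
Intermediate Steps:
D = -17/9 (D = -2 + 1/(-(-2)*6 - 3) = -2 + 1/(-1*(-12) - 3) = -2 + 1/(12 - 3) = -2 + 1/9 = -17/9 ≈ -1.8889)
w(r) = -17/9
q(B) = 3 (q(B) = 3 + 0 = 3)
789/q(w(((1 - 1*0) - 3)*(-5))) = 789/3 = 789*(1/3) = 263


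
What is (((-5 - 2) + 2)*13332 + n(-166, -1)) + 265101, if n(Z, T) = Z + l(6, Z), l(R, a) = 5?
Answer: 198280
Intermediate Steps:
n(Z, T) = 5 + Z (n(Z, T) = Z + 5 = 5 + Z)
(((-5 - 2) + 2)*13332 + n(-166, -1)) + 265101 = (((-5 - 2) + 2)*13332 + (5 - 166)) + 265101 = ((-7 + 2)*13332 - 161) + 265101 = (-5*13332 - 161) + 265101 = (-66660 - 161) + 265101 = -66821 + 265101 = 198280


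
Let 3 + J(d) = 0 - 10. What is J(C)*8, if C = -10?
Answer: -104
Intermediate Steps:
J(d) = -13 (J(d) = -3 + (0 - 10) = -3 - 10 = -13)
J(C)*8 = -13*8 = -104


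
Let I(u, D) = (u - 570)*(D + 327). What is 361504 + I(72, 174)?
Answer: 112006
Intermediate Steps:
I(u, D) = (-570 + u)*(327 + D)
361504 + I(72, 174) = 361504 + (-186390 - 570*174 + 327*72 + 174*72) = 361504 + (-186390 - 99180 + 23544 + 12528) = 361504 - 249498 = 112006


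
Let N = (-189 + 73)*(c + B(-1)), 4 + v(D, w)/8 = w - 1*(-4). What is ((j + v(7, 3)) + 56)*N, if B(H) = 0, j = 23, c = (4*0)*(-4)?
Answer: 0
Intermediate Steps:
c = 0 (c = 0*(-4) = 0)
v(D, w) = 8*w (v(D, w) = -32 + 8*(w - 1*(-4)) = -32 + 8*(w + 4) = -32 + 8*(4 + w) = -32 + (32 + 8*w) = 8*w)
N = 0 (N = (-189 + 73)*(0 + 0) = -116*0 = 0)
((j + v(7, 3)) + 56)*N = ((23 + 8*3) + 56)*0 = ((23 + 24) + 56)*0 = (47 + 56)*0 = 103*0 = 0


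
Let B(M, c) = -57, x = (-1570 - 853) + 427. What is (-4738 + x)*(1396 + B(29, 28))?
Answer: -9016826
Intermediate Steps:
x = -1996 (x = -2423 + 427 = -1996)
(-4738 + x)*(1396 + B(29, 28)) = (-4738 - 1996)*(1396 - 57) = -6734*1339 = -9016826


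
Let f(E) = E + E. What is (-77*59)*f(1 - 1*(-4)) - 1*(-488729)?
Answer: 443299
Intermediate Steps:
f(E) = 2*E
(-77*59)*f(1 - 1*(-4)) - 1*(-488729) = (-77*59)*(2*(1 - 1*(-4))) - 1*(-488729) = -9086*(1 + 4) + 488729 = -9086*5 + 488729 = -4543*10 + 488729 = -45430 + 488729 = 443299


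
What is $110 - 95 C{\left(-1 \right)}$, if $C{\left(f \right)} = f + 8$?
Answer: $-555$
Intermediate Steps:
$C{\left(f \right)} = 8 + f$
$110 - 95 C{\left(-1 \right)} = 110 - 95 \left(8 - 1\right) = 110 - 665 = -555$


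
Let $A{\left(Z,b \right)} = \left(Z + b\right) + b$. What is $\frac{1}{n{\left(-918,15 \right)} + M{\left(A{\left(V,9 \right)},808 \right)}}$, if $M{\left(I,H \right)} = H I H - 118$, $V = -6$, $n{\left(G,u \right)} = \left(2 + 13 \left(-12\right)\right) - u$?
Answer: $\frac{1}{7834081} \approx 1.2765 \cdot 10^{-7}$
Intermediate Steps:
$n{\left(G,u \right)} = -154 - u$ ($n{\left(G,u \right)} = \left(2 - 156\right) - u = -154 - u$)
$A{\left(Z,b \right)} = Z + 2 b$
$M{\left(I,H \right)} = -118 + I H^{2}$ ($M{\left(I,H \right)} = I H^{2} - 118 = -118 + I H^{2}$)
$\frac{1}{n{\left(-918,15 \right)} + M{\left(A{\left(V,9 \right)},808 \right)}} = \frac{1}{\left(-154 - 15\right) - \left(118 - \left(-6 + 2 \cdot 9\right) 808^{2}\right)} = \frac{1}{\left(-154 - 15\right) - \left(118 - \left(-6 + 18\right) 652864\right)} = \frac{1}{-169 + \left(-118 + 12 \cdot 652864\right)} = \frac{1}{-169 + \left(-118 + 7834368\right)} = \frac{1}{-169 + 7834250} = \frac{1}{7834081}$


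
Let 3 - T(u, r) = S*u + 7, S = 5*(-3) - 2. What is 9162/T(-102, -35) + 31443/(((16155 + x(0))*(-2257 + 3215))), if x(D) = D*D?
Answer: -23623492241/4483023270 ≈ -5.2695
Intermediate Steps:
x(D) = D²
S = -17 (S = -15 - 2 = -17)
T(u, r) = -4 + 17*u (T(u, r) = 3 - (-17*u + 7) = 3 - (7 - 17*u) = 3 + (-7 + 17*u) = -4 + 17*u)
9162/T(-102, -35) + 31443/(((16155 + x(0))*(-2257 + 3215))) = 9162/(-4 + 17*(-102)) + 31443/(((16155 + 0²)*(-2257 + 3215))) = 9162/(-4 - 1734) + 31443/(((16155 + 0)*958)) = 9162/(-1738) + 31443/((16155*958)) = 9162*(-1/1738) + 31443/15476490 = -4581/869 + 31443*(1/15476490) = -4581/869 + 10481/5158830 = -23623492241/4483023270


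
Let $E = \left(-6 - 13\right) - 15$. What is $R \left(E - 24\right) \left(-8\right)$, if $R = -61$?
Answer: $-28304$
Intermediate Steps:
$E = -34$ ($E = -19 - 15 = -34$)
$R \left(E - 24\right) \left(-8\right) = - 61 \left(-34 - 24\right) \left(-8\right) = \left(-61\right) \left(-58\right) \left(-8\right) = 3538 \left(-8\right) = -28304$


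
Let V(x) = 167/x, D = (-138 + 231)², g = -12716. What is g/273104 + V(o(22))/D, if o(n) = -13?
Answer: -28372255/590519124 ≈ -0.048046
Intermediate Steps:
D = 8649 (D = 93² = 8649)
g/273104 + V(o(22))/D = -12716/273104 + (167/(-13))/8649 = -12716*1/273104 + (167*(-1/13))*(1/8649) = -3179/68276 - 167/13*1/8649 = -3179/68276 - 167/112437 = -28372255/590519124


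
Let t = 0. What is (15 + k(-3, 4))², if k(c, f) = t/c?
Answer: 225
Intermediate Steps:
k(c, f) = 0 (k(c, f) = 0/c = 0)
(15 + k(-3, 4))² = (15 + 0)² = 15² = 225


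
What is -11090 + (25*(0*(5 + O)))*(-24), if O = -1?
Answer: -11090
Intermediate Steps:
-11090 + (25*(0*(5 + O)))*(-24) = -11090 + (25*(0*(5 - 1)))*(-24) = -11090 + (25*(0*4))*(-24) = -11090 + (25*0)*(-24) = -11090 + 0*(-24) = -11090 + 0 = -11090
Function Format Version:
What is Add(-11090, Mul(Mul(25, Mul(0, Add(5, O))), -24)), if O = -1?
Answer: -11090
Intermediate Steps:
Add(-11090, Mul(Mul(25, Mul(0, Add(5, O))), -24)) = Add(-11090, Mul(Mul(25, Mul(0, Add(5, -1))), -24)) = Add(-11090, Mul(Mul(25, Mul(0, 4)), -24)) = Add(-11090, Mul(Mul(25, 0), -24)) = Add(-11090, Mul(0, -24)) = Add(-11090, 0) = -11090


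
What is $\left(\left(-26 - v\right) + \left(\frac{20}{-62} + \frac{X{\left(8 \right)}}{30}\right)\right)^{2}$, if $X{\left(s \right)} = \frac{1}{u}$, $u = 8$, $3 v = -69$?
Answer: $\frac{609546721}{55353600} \approx 11.012$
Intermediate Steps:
$v = -23$ ($v = \frac{1}{3} \left(-69\right) = -23$)
$X{\left(s \right)} = \frac{1}{8}$
$\left(\left(-26 - v\right) + \left(\frac{20}{-62} + \frac{X{\left(8 \right)}}{30}\right)\right)^{2} = \left(\left(-26 - -23\right) + \left(\frac{20}{-62} + \frac{1}{8 \cdot 30}\right)\right)^{2} = \left(\left(-26 + 23\right) + \left(20 \left(- \frac{1}{62}\right) + \frac{1}{8} \cdot \frac{1}{30}\right)\right)^{2} = \left(-3 + \left(- \frac{10}{31} + \frac{1}{240}\right)\right)^{2} = \left(-3 - \frac{2369}{7440}\right)^{2} = \left(- \frac{24689}{7440}\right)^{2} = \frac{609546721}{55353600}$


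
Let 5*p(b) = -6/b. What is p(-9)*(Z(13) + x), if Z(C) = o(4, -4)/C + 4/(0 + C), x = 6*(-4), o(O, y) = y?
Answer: -16/5 ≈ -3.2000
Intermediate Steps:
x = -24
p(b) = -6/(5*b) (p(b) = (-6/b)/5 = -6/(5*b))
Z(C) = 0 (Z(C) = -4/C + 4/(0 + C) = -4/C + 4/C = 0)
p(-9)*(Z(13) + x) = (-6/5/(-9))*(0 - 24) = -6/5*(-1/9)*(-24) = (2/15)*(-24) = -16/5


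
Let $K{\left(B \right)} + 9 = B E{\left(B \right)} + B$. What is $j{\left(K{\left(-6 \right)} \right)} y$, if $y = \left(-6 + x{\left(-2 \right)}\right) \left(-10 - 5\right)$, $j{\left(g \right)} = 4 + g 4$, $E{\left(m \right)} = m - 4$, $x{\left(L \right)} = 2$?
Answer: $11040$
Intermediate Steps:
$E{\left(m \right)} = -4 + m$
$K{\left(B \right)} = -9 + B + B \left(-4 + B\right)$ ($K{\left(B \right)} = -9 + \left(B \left(-4 + B\right) + B\right) = -9 + \left(B + B \left(-4 + B\right)\right) = -9 + B + B \left(-4 + B\right)$)
$j{\left(g \right)} = 4 + 4 g$
$y = 60$ ($y = \left(-6 + 2\right) \left(-10 - 5\right) = \left(-4\right) \left(-15\right) = 60$)
$j{\left(K{\left(-6 \right)} \right)} y = \left(4 + 4 \left(-9 - 6 - 6 \left(-4 - 6\right)\right)\right) 60 = \left(4 + 4 \left(-9 - 6 - -60\right)\right) 60 = \left(4 + 4 \left(-9 - 6 + 60\right)\right) 60 = \left(4 + 4 \cdot 45\right) 60 = \left(4 + 180\right) 60 = 184 \cdot 60 = 11040$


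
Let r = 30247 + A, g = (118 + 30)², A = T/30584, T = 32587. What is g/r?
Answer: 669911936/925106835 ≈ 0.72415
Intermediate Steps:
A = 32587/30584 ≈ 1.0655
g = 21904 (g = 148² = 21904)
r = 925106835/30584 (r = 30247 + 32587/30584 = 925106835/30584 ≈ 30248.)
g/r = 21904/(925106835/30584) = 21904*(30584/925106835) = 669911936/925106835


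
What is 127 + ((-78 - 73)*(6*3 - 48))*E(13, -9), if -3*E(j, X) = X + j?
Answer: -5913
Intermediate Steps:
E(j, X) = -X/3 - j/3 (E(j, X) = -(X + j)/3 = -X/3 - j/3)
127 + ((-78 - 73)*(6*3 - 48))*E(13, -9) = 127 + ((-78 - 73)*(6*3 - 48))*(-⅓*(-9) - ⅓*13) = 127 + (-151*(18 - 48))*(3 - 13/3) = 127 - 151*(-30)*(-4/3) = 127 + 4530*(-4/3) = 127 - 6040 = -5913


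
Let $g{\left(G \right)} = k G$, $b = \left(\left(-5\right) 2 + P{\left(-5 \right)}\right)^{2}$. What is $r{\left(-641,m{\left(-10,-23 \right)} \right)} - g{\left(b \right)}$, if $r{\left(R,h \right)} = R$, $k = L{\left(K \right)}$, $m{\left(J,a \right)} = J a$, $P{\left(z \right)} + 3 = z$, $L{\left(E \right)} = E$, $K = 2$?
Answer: $-1289$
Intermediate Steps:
$P{\left(z \right)} = -3 + z$
$k = 2$
$b = 324$ ($b = \left(\left(-5\right) 2 - 8\right)^{2} = \left(-10 - 8\right)^{2} = \left(-18\right)^{2} = 324$)
$g{\left(G \right)} = 2 G$
$r{\left(-641,m{\left(-10,-23 \right)} \right)} - g{\left(b \right)} = -641 - 2 \cdot 324 = -641 - 648 = -1289$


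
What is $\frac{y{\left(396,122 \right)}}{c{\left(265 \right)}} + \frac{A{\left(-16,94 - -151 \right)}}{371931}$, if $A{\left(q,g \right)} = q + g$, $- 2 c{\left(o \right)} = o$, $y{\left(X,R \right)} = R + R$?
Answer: $- \frac{181441643}{98561715} \approx -1.8409$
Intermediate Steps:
$y{\left(X,R \right)} = 2 R$
$c{\left(o \right)} = - \frac{o}{2}$
$A{\left(q,g \right)} = g + q$
$\frac{y{\left(396,122 \right)}}{c{\left(265 \right)}} + \frac{A{\left(-16,94 - -151 \right)}}{371931} = \frac{2 \cdot 122}{\left(- \frac{1}{2}\right) 265} + \frac{\left(94 - -151\right) - 16}{371931} = \frac{244}{- \frac{265}{2}} + \left(\left(94 + 151\right) - 16\right) \frac{1}{371931} = 244 \left(- \frac{2}{265}\right) + \left(245 - 16\right) \frac{1}{371931} = - \frac{488}{265} + 229 \cdot \frac{1}{371931} = - \frac{488}{265} + \frac{229}{371931} = - \frac{181441643}{98561715}$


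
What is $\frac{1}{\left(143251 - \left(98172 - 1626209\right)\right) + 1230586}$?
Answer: $\frac{1}{2901874} \approx 3.446 \cdot 10^{-7}$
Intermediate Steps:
$\frac{1}{\left(143251 - \left(98172 - 1626209\right)\right) + 1230586} = \frac{1}{\left(143251 - -1528037\right) + 1230586} = \frac{1}{\left(143251 + 1528037\right) + 1230586} = \frac{1}{1671288 + 1230586} = \frac{1}{2901874}$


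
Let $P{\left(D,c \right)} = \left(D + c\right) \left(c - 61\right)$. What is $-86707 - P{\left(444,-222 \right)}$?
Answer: $-23881$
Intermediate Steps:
$P{\left(D,c \right)} = \left(-61 + c\right) \left(D + c\right)$ ($P{\left(D,c \right)} = \left(D + c\right) \left(-61 + c\right) = \left(-61 + c\right) \left(D + c\right)$)
$-86707 - P{\left(444,-222 \right)} = -86707 - \left(\left(-222\right)^{2} - 27084 - -13542 + 444 \left(-222\right)\right) = -86707 - \left(49284 - 27084 + 13542 - 98568\right) = -86707 - -62826 = -86707 + 62826 = -23881$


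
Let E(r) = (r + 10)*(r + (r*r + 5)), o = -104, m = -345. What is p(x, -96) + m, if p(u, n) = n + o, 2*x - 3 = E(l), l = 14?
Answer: -545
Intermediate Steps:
E(r) = (10 + r)*(5 + r + r²) (E(r) = (10 + r)*(r + (r² + 5)) = (10 + r)*(r + (5 + r²)) = (10 + r)*(5 + r + r²))
x = 5163/2 (x = 3/2 + (50 + 14³ + 11*14² + 15*14)/2 = 3/2 + (50 + 2744 + 11*196 + 210)/2 = 3/2 + (50 + 2744 + 2156 + 210)/2 = 3/2 + (½)*5160 = 3/2 + 2580 = 5163/2 ≈ 2581.5)
p(u, n) = -104 + n (p(u, n) = n - 104 = -104 + n)
p(x, -96) + m = (-104 - 96) - 345 = -200 - 345 = -545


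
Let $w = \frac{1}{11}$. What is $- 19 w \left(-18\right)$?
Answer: $\frac{342}{11} \approx 31.091$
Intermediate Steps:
$w = \frac{1}{11} \approx 0.090909$
$- 19 w \left(-18\right) = \left(-19\right) \frac{1}{11} \left(-18\right) = \left(- \frac{19}{11}\right) \left(-18\right) = \frac{342}{11}$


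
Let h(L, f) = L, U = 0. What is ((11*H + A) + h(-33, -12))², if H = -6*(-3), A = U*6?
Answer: 27225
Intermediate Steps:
A = 0 (A = 0*6 = 0)
H = 18
((11*H + A) + h(-33, -12))² = ((11*18 + 0) - 33)² = ((198 + 0) - 33)² = (198 - 33)² = 165² = 27225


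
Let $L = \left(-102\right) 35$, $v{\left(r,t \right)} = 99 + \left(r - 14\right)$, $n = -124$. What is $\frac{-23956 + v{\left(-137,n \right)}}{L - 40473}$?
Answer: $\frac{24008}{44043} \approx 0.5451$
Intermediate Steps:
$v{\left(r,t \right)} = 85 + r$ ($v{\left(r,t \right)} = 99 + \left(-14 + r\right) = 85 + r$)
$L = -3570$
$\frac{-23956 + v{\left(-137,n \right)}}{L - 40473} = \frac{-23956 + \left(85 - 137\right)}{-3570 - 40473} = \frac{-23956 - 52}{-44043} = \left(-24008\right) \left(- \frac{1}{44043}\right) = \frac{24008}{44043}$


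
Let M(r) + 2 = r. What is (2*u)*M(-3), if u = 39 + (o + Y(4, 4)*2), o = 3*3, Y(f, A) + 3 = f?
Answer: -500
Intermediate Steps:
Y(f, A) = -3 + f
o = 9
M(r) = -2 + r
u = 50 (u = 39 + (9 + (-3 + 4)*2) = 39 + (9 + 1*2) = 39 + (9 + 2) = 39 + 11 = 50)
(2*u)*M(-3) = (2*50)*(-2 - 3) = 100*(-5) = -500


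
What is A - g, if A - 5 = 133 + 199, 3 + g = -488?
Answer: 828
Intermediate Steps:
g = -491 (g = -3 - 488 = -491)
A = 337 (A = 5 + (133 + 199) = 5 + 332 = 337)
A - g = 337 - 1*(-491) = 337 + 491 = 828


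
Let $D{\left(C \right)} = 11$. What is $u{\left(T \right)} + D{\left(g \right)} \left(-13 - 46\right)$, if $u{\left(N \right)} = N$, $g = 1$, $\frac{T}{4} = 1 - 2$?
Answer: $-653$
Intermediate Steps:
$T = -4$ ($T = 4 \left(1 - 2\right) = 4 \left(-1\right) = -4$)
$u{\left(T \right)} + D{\left(g \right)} \left(-13 - 46\right) = -4 + 11 \left(-13 - 46\right) = -4 + 11 \left(-59\right) = -4 - 649 = -653$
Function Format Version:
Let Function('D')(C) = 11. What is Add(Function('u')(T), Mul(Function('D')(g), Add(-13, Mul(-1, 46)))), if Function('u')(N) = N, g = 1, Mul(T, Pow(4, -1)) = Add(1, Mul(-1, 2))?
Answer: -653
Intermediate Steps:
T = -4 (T = Mul(4, Add(1, Mul(-1, 2))) = Mul(4, Add(1, -2)) = Mul(4, -1) = -4)
Add(Function('u')(T), Mul(Function('D')(g), Add(-13, Mul(-1, 46)))) = Add(-4, Mul(11, Add(-13, Mul(-1, 46)))) = Add(-4, Mul(11, Add(-13, -46))) = Add(-4, Mul(11, -59)) = Add(-4, -649) = -653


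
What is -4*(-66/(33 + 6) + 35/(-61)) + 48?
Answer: 45252/793 ≈ 57.064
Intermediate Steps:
-4*(-66/(33 + 6) + 35/(-61)) + 48 = -4*(-66/39 + 35*(-1/61)) + 48 = -4*(-66*1/39 - 35/61) + 48 = -4*(-22/13 - 35/61) + 48 = -4*(-1797/793) + 48 = 7188/793 + 48 = 45252/793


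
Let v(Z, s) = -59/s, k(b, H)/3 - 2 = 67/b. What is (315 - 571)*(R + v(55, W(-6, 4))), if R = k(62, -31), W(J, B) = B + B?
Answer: -14816/31 ≈ -477.94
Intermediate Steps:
W(J, B) = 2*B
k(b, H) = 6 + 201/b (k(b, H) = 6 + 3*(67/b) = 6 + 201/b)
R = 573/62 (R = 6 + 201/62 = 573/62 ≈ 9.2419)
(315 - 571)*(R + v(55, W(-6, 4))) = (315 - 571)*(573/62 - 59/(2*4)) = -256*(573/62 - 59/8) = -256*463/248 = -14816/31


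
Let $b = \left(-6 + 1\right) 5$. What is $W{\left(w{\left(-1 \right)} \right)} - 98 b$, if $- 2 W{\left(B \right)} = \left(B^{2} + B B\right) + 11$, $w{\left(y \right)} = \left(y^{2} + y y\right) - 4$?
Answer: $\frac{4881}{2} \approx 2440.5$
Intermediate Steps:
$w{\left(y \right)} = -4 + 2 y^{2}$ ($w{\left(y \right)} = \left(y^{2} + y^{2}\right) - 4 = 2 y^{2} - 4 = -4 + 2 y^{2}$)
$W{\left(B \right)} = - \frac{11}{2} - B^{2}$ ($W{\left(B \right)} = - \frac{\left(B^{2} + B B\right) + 11}{2} = - \frac{\left(B^{2} + B^{2}\right) + 11}{2} = - \frac{2 B^{2} + 11}{2} = - \frac{11 + 2 B^{2}}{2} = - \frac{11}{2} - B^{2}$)
$b = -25$ ($b = \left(-5\right) 5 = -25$)
$W{\left(w{\left(-1 \right)} \right)} - 98 b = \left(- \frac{11}{2} - \left(-4 + 2 \left(-1\right)^{2}\right)^{2}\right) - -2450 = \left(- \frac{11}{2} - \left(-4 + 2 \cdot 1\right)^{2}\right) + 2450 = \left(- \frac{11}{2} - \left(-4 + 2\right)^{2}\right) + 2450 = \left(- \frac{11}{2} - \left(-2\right)^{2}\right) + 2450 = \left(- \frac{11}{2} - 4\right) + 2450 = - \frac{19}{2} + 2450 = \frac{4881}{2}$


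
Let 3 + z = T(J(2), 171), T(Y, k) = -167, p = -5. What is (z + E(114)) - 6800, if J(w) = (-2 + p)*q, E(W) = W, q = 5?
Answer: -6856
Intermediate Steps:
J(w) = -35 (J(w) = (-2 - 5)*5 = -7*5 = -35)
z = -170 (z = -3 - 167 = -170)
(z + E(114)) - 6800 = (-170 + 114) - 6800 = -56 - 6800 = -6856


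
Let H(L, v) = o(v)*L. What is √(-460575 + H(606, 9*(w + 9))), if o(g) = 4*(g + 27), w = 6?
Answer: 3*I*√7543 ≈ 260.55*I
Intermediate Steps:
o(g) = 108 + 4*g (o(g) = 4*(27 + g) = 108 + 4*g)
H(L, v) = L*(108 + 4*v) (H(L, v) = (108 + 4*v)*L = L*(108 + 4*v))
√(-460575 + H(606, 9*(w + 9))) = √(-460575 + 4*606*(27 + 9*(6 + 9))) = √(-460575 + 4*606*(27 + 9*15)) = √(-460575 + 4*606*(27 + 135)) = √(-460575 + 4*606*162) = √(-460575 + 392688) = √(-67887) = 3*I*√7543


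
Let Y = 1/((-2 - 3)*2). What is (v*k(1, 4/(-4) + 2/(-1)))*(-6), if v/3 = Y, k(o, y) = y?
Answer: -27/5 ≈ -5.4000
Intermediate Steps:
Y = -1/10 (Y = 1/(-5*2) = 1/(-10) = -1/10 ≈ -0.10000)
v = -3/10 (v = 3*(-1/10) = -3/10 ≈ -0.30000)
(v*k(1, 4/(-4) + 2/(-1)))*(-6) = -3*(4/(-4) + 2/(-1))/10*(-6) = -3*(4*(-1/4) + 2*(-1))/10*(-6) = -3*(-1 - 2)/10*(-6) = -3/10*(-3)*(-6) = (9/10)*(-6) = -27/5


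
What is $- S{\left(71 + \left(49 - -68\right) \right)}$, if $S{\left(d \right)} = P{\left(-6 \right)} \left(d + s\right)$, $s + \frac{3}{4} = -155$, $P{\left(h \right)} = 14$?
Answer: $- \frac{903}{2} \approx -451.5$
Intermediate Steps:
$s = - \frac{623}{4}$ ($s = - \frac{3}{4} - 155 = - \frac{623}{4} \approx -155.75$)
$S{\left(d \right)} = - \frac{4361}{2} + 14 d$ ($S{\left(d \right)} = 14 \left(d - \frac{623}{4}\right) = 14 \left(- \frac{623}{4} + d\right) = - \frac{4361}{2} + 14 d$)
$- S{\left(71 + \left(49 - -68\right) \right)} = - (- \frac{4361}{2} + 14 \left(71 + \left(49 - -68\right)\right)) = - (- \frac{4361}{2} + 14 \left(71 + \left(49 + 68\right)\right)) = - (- \frac{4361}{2} + 14 \left(71 + 117\right)) = - (- \frac{4361}{2} + 14 \cdot 188) = - (- \frac{4361}{2} + 2632) = \left(-1\right) \frac{903}{2} = - \frac{903}{2}$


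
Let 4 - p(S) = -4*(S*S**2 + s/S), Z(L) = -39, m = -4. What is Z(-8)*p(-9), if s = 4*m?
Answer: 339872/3 ≈ 1.1329e+5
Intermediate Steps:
s = -16 (s = 4*(-4) = -16)
p(S) = 4 - 64/S + 4*S**3 (p(S) = 4 - (-4)*(S*S**2 - 16/S) = 4 - (-4)*(S**3 - 16/S) = 4 - (-4*S**3 + 64/S) = 4 + (-64/S + 4*S**3) = 4 - 64/S + 4*S**3)
Z(-8)*p(-9) = -39*(4 - 64/(-9) + 4*(-9)**3) = -39*(4 - 64*(-1/9) + 4*(-729)) = -39*(4 + 64/9 - 2916) = -39*(-26144/9) = 339872/3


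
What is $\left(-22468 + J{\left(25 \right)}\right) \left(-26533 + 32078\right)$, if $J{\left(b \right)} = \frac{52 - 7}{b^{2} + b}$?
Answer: $- \frac{3239201579}{26} \approx -1.2458 \cdot 10^{8}$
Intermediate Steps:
$J{\left(b \right)} = \frac{45}{b + b^{2}}$
$\left(-22468 + J{\left(25 \right)}\right) \left(-26533 + 32078\right) = \left(-22468 + \frac{45}{25 \left(1 + 25\right)}\right) \left(-26533 + 32078\right) = \left(-22468 + 45 \cdot \frac{1}{25} \cdot \frac{1}{26}\right) 5545 = \left(-22468 + \frac{9}{130}\right) 5545 = \left(- \frac{2920831}{130}\right) 5545 = - \frac{3239201579}{26}$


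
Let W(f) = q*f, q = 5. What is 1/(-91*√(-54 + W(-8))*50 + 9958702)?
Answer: 383027/3814526598454 + 175*I*√94/3814526598454 ≈ 1.0041e-7 + 4.448e-10*I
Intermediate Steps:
W(f) = 5*f
1/(-91*√(-54 + W(-8))*50 + 9958702) = 1/(-91*√(-54 + 5*(-8))*50 + 9958702) = 1/(-91*√(-54 - 40)*50 + 9958702) = 1/(-91*I*√94*50 + 9958702) = 1/(-4550*I*√94 + 9958702) = 1/(9958702 - 4550*I*√94)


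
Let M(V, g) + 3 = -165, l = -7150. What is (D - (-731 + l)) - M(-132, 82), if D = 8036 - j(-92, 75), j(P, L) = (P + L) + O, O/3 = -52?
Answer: 16258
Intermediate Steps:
M(V, g) = -168 (M(V, g) = -3 - 165 = -168)
O = -156 (O = 3*(-52) = -156)
j(P, L) = -156 + L + P (j(P, L) = (P + L) - 156 = (L + P) - 156 = -156 + L + P)
D = 8209 (D = 8036 - (-156 + 75 - 92) = 8036 - 1*(-173) = 8036 + 173 = 8209)
(D - (-731 + l)) - M(-132, 82) = (8209 - (-731 - 7150)) - 1*(-168) = (8209 - 1*(-7881)) + 168 = (8209 + 7881) + 168 = 16090 + 168 = 16258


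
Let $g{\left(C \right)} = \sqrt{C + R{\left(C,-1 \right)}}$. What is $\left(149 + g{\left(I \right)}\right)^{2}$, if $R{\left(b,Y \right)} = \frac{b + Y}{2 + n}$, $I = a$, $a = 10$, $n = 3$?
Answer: $\frac{\left(745 + \sqrt{295}\right)^{2}}{25} \approx 23236.0$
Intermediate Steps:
$I = 10$
$R{\left(b,Y \right)} = \frac{Y}{5} + \frac{b}{5}$ ($R{\left(b,Y \right)} = \frac{b + Y}{2 + 3} = \frac{Y + b}{5} = \left(Y + b\right) \frac{1}{5} = \frac{Y}{5} + \frac{b}{5}$)
$g{\left(C \right)} = \sqrt{- \frac{1}{5} + \frac{6 C}{5}}$ ($g{\left(C \right)} = \sqrt{C + \left(\frac{1}{5} \left(-1\right) + \frac{C}{5}\right)} = \sqrt{C + \left(- \frac{1}{5} + \frac{C}{5}\right)} = \sqrt{- \frac{1}{5} + \frac{6 C}{5}}$)
$\left(149 + g{\left(I \right)}\right)^{2} = \left(149 + \frac{\sqrt{-5 + 30 \cdot 10}}{5}\right)^{2} = \left(149 + \frac{\sqrt{-5 + 300}}{5}\right)^{2} = \left(149 + \frac{\sqrt{295}}{5}\right)^{2}$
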